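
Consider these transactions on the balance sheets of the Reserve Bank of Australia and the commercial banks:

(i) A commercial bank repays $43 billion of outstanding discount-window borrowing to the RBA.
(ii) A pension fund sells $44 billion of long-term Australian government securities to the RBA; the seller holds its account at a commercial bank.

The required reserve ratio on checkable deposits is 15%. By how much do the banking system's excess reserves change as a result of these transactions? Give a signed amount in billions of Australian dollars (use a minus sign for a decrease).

Discount-window repayment $43 billion: reserves −$43B, deposits 0.
Asset purchase (from non-banks) $44 billion: reserves +$44B, deposits +$44B.
Totals: Δreserves = +$1B, Δdeposits = +$44B.
Δrequired reserves = 15% × +$44B = +$6.6B.
Δexcess reserves = Δreserves − Δrequired = +$1B − (+$6.6B) = -$5.6 billion.

-$5.6 billion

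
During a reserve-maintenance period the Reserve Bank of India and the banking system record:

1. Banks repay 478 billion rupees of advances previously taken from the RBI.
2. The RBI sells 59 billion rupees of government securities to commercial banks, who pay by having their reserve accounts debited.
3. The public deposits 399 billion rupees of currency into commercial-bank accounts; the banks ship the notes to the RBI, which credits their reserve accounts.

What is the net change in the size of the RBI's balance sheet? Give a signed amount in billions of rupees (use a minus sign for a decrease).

-537 billion

Discount-window repayment 478 billion rupees: an RBI asset is shed → −478B.
OMO sale (to banks) 59 billion rupees: an RBI asset is shed → −59B.
Currency deposit 399 billion rupees: only the composition of liabilities changes → 0.
Net: −478 − 59 + 0 = -537 billion.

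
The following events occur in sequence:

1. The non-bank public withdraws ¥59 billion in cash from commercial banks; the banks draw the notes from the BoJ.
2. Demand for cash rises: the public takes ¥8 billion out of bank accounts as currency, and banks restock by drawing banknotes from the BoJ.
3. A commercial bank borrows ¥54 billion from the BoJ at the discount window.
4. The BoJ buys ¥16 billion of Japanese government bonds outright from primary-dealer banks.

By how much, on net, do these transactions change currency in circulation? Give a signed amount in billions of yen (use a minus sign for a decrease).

Currency withdrawal ¥59 billion: notes leave the central bank → +¥59B.
Currency withdrawal ¥8 billion: notes leave the central bank → +¥8B.
Discount-window loan ¥54 billion: no currency enters or leaves circulation → 0.
OMO purchase (from banks) ¥16 billion: no currency enters or leaves circulation → 0.
Net: 59 + 8 + 0 + 0 = +¥67 billion.

+¥67 billion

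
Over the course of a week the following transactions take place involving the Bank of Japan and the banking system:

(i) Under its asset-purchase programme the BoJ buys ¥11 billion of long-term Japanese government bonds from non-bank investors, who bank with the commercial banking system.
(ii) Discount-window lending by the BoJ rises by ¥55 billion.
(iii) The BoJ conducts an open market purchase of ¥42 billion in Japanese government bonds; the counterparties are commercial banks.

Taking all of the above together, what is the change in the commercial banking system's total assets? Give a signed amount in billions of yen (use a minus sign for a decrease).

Asset purchase (from non-banks) ¥11 billion: bank balance sheets expand → +¥11B.
Discount-window loan ¥55 billion: bank balance sheets expand → +¥55B.
OMO purchase (from banks) ¥42 billion: just an asset swap on bank balance sheets → 0.
Net: 11 + 55 + 0 = +¥66 billion.

+¥66 billion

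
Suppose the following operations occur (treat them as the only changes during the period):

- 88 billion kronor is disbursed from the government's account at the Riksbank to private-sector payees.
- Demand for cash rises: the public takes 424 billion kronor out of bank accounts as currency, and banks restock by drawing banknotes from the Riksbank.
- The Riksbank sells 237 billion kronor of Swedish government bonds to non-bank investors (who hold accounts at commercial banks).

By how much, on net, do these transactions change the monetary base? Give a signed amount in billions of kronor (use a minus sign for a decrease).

-149 billion

Government spending 88 billion kronor: a non-base liability converts back to reserves → +88B.
Currency withdrawal 424 billion kronor: just a shift between currency and reserves — both are base money → 0.
Asset sale (to non-banks) 237 billion kronor: Riksbank balance sheet contracts → −237B.
Net: 88 + 0 − 237 = -149 billion.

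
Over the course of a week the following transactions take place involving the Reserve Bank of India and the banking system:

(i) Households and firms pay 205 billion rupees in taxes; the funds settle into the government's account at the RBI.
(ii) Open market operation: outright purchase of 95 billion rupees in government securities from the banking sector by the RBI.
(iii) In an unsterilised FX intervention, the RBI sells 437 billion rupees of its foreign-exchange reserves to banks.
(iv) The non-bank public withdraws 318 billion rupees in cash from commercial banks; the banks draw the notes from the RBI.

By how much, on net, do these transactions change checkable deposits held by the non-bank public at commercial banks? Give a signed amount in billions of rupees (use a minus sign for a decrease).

RBI balance sheet:
  Assets:      Securities +95B, Foreign assets −437B
  Liabilities: Bank reserves −865B, Currency in circulation +318B, Government deposits +205B
Commercial banking system:
  Assets:      Reserves at CB −865B, Securities −95B, Foreign assets +437B
  Liabilities: Checkable deposits −523B
So the change in checkable deposits held by the non-bank public at commercial banks is -523 billion.

-523 billion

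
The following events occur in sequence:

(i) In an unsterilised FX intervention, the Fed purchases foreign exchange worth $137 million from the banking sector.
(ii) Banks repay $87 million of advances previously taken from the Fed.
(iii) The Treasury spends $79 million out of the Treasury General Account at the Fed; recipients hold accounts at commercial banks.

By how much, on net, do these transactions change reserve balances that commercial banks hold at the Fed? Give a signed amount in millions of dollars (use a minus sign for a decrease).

FX purchase $137 million: the Fed pays by crediting reserve accounts → +$137M.
Discount-window repayment $87 million: repayment is debited from reserves → −$87M.
Government spending $79 million: government payments flow into bank reserve accounts → +$79M.
Net: 137 − 87 + 79 = +$129 million.

+$129 million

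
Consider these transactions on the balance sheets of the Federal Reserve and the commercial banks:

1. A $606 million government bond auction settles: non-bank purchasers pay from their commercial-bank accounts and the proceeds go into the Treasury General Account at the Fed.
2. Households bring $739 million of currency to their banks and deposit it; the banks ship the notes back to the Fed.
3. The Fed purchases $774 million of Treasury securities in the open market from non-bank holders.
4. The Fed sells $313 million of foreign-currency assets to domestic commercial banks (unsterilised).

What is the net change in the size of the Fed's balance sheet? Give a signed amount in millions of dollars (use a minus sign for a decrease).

Government account inflow $606 million: only the composition of liabilities changes → 0.
Currency deposit $739 million: only the composition of liabilities changes → 0.
Asset purchase (from non-banks) $774 million: a Fed asset is acquired → +$774M.
FX sale $313 million: a Fed asset is shed → −$313M.
Net: 0 + 0 + 774 − 313 = +$461 million.

+$461 million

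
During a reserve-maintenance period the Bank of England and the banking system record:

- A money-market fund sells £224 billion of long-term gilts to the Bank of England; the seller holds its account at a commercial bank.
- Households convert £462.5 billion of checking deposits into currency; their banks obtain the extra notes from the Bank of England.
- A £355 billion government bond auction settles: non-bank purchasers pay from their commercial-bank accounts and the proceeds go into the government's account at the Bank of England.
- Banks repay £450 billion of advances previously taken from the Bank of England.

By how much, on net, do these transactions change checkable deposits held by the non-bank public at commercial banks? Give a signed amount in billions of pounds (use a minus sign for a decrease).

Bank of England balance sheet:
  Assets:      Securities +£224B, Loans to banks −£450B
  Liabilities: Bank reserves −£1043.5B, Currency in circulation +£462.5B, Government deposits +£355B
Commercial banking system:
  Assets:      Reserves at CB −£1043.5B
  Liabilities: Checkable deposits −£593.5B, Borrowings from CB −£450B
So the change in checkable deposits held by the non-bank public at commercial banks is -£593.5 billion.

-£593.5 billion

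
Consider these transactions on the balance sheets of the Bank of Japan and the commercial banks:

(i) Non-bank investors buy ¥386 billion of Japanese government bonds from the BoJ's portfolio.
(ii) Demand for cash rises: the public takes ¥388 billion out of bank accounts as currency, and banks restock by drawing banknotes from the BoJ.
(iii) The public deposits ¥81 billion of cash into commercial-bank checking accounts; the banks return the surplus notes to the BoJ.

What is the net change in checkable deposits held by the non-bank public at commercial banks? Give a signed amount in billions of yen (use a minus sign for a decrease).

-¥693 billion

Asset sale (to non-banks) ¥386 billion: non-bank counterparties' bank balances fall → −¥386B.
Currency withdrawal ¥388 billion: non-bank counterparties' bank balances fall → −¥388B.
Currency deposit ¥81 billion: non-bank counterparties' bank balances rise → +¥81B.
Net: −386 − 388 + 81 = -¥693 billion.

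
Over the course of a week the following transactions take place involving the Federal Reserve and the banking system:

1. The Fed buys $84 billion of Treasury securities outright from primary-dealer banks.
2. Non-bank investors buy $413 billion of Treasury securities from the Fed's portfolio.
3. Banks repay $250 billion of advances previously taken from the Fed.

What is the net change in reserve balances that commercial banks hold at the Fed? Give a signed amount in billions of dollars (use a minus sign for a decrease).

-$579 billion

Fed balance sheet:
  Assets:      Securities −$329B, Loans to banks −$250B
  Liabilities: Bank reserves −$579B
So the change in reserve balances that commercial banks hold at the Fed is -$579 billion.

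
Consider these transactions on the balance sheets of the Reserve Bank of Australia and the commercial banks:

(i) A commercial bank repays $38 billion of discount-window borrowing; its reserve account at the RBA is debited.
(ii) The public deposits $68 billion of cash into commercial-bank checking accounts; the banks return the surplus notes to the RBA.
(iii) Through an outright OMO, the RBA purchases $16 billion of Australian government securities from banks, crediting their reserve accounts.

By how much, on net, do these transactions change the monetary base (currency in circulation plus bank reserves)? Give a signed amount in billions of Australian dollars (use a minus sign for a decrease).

RBA balance sheet:
  Assets:      Securities +$16B, Loans to banks −$38B
  Liabilities: Bank reserves +$46B, Currency in circulation −$68B
Monetary base = currency + reserves: −$68B + (+$46B) = -$22 billion.

-$22 billion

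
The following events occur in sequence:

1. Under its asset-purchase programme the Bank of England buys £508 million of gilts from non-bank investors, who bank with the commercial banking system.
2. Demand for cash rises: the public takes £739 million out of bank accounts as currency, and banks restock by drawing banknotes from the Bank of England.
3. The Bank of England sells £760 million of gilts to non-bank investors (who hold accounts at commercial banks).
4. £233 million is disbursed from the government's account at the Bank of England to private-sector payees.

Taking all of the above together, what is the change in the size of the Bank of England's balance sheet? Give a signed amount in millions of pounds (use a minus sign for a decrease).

-£252 million

Bank of England balance sheet:
  Assets:      Securities −£252M
  Liabilities: Bank reserves −£758M, Currency in circulation +£739M, Government deposits −£233M
Commercial banking system:
  Assets:      Reserves at CB −£758M
  Liabilities: Checkable deposits −£758M
Change in total Bank of England assets = -£252 million.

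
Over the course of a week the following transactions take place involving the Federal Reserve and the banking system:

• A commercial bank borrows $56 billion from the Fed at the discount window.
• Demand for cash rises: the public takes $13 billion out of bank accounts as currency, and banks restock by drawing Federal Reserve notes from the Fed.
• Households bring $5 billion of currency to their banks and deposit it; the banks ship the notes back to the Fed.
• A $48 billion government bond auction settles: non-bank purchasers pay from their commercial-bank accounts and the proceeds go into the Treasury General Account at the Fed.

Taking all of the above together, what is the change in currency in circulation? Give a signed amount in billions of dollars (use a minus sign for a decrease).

+$8 billion

Discount-window loan $56 billion: no currency enters or leaves circulation → 0.
Currency withdrawal $13 billion: notes leave the central bank → +$13B.
Currency deposit $5 billion: notes return to the central bank → −$5B.
Government account inflow $48 billion: no currency enters or leaves circulation → 0.
Net: 0 + 13 − 5 + 0 = +$8 billion.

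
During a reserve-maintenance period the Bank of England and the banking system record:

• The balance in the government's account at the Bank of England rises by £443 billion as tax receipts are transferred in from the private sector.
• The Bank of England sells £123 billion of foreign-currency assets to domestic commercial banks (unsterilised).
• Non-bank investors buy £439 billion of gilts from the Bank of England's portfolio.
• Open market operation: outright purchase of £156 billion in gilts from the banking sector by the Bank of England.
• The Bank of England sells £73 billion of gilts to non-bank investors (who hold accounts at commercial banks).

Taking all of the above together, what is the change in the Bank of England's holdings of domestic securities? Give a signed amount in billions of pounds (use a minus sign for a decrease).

-£356 billion

Bank of England balance sheet:
  Assets:      Securities −£356B, Foreign assets −£123B
  Liabilities: Bank reserves −£922B, Government deposits +£443B
So the change in the Bank of England's holdings of domestic securities is -£356 billion.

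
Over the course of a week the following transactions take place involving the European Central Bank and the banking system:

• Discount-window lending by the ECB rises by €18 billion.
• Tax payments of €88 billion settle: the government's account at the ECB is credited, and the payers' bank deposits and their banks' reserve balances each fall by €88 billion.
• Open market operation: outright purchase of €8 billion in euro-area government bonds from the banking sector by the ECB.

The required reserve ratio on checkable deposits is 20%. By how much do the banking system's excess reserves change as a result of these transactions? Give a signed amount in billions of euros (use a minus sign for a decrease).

-€44.4 billion

Discount-window loan €18 billion: reserves +€18B, deposits 0.
Government account inflow €88 billion: reserves −€88B, deposits −€88B.
OMO purchase (from banks) €8 billion: reserves +€8B, deposits 0.
Totals: Δreserves = −€62B, Δdeposits = −€88B.
Δrequired reserves = 20% × −€88B = −€17.6B.
Δexcess reserves = Δreserves − Δrequired = −€62B − (−€17.6B) = -€44.4 billion.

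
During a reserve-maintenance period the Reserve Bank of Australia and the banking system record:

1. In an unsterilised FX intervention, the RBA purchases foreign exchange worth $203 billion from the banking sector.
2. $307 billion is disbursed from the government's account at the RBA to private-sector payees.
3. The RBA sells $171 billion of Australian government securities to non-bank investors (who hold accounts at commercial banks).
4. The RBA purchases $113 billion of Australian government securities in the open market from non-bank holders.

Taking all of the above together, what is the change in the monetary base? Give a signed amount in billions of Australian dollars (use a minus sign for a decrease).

RBA balance sheet:
  Assets:      Securities −$58B, Foreign assets +$203B
  Liabilities: Bank reserves +$452B, Government deposits −$307B
Commercial banking system:
  Assets:      Reserves at CB +$452B, Foreign assets −$203B
  Liabilities: Checkable deposits +$249B
Monetary base = currency + reserves: 0 + (+$452B) = +$452 billion.

+$452 billion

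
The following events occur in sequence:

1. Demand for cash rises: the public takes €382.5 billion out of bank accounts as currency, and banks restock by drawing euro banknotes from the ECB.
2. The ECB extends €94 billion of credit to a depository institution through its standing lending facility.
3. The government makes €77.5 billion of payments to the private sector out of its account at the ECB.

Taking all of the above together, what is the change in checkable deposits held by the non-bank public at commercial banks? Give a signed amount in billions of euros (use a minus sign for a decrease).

ECB balance sheet:
  Assets:      Loans to banks +€94B
  Liabilities: Bank reserves −€211B, Currency in circulation +€382.5B, Government deposits −€77.5B
Commercial banking system:
  Assets:      Reserves at CB −€211B
  Liabilities: Checkable deposits −€305B, Borrowings from CB +€94B
So the change in checkable deposits held by the non-bank public at commercial banks is -€305 billion.

-€305 billion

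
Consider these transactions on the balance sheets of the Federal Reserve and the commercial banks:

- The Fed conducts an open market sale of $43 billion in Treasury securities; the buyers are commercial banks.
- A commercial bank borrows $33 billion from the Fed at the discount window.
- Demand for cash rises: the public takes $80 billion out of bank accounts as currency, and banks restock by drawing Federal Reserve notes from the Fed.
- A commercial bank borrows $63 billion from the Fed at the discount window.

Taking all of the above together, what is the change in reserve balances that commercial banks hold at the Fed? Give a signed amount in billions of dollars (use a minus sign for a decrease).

Fed balance sheet:
  Assets:      Securities −$43B, Loans to banks +$96B
  Liabilities: Bank reserves −$27B, Currency in circulation +$80B
So the change in reserve balances that commercial banks hold at the Fed is -$27 billion.

-$27 billion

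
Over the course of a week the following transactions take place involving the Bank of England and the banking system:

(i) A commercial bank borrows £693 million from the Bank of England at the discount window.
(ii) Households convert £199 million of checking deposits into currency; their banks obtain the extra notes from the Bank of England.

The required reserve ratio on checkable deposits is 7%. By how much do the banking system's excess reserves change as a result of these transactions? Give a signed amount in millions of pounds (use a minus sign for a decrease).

Discount-window loan £693 million: reserves +£693M, deposits 0.
Currency withdrawal £199 million: reserves −£199M, deposits −£199M.
Totals: Δreserves = +£494M, Δdeposits = −£199M.
Δrequired reserves = 7% × −£199M = −£13.93M.
Δexcess reserves = Δreserves − Δrequired = +£494M − (−£13.93M) = +£507.93 million.

+£507.93 million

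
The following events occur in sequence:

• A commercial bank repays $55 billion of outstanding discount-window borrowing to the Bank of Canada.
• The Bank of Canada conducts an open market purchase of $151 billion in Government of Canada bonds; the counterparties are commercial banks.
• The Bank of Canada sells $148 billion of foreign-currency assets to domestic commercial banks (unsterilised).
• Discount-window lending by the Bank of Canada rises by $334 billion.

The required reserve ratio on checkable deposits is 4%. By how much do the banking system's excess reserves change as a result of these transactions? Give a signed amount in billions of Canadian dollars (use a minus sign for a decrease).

Discount-window repayment $55 billion: reserves −$55B, deposits 0.
OMO purchase (from banks) $151 billion: reserves +$151B, deposits 0.
FX sale $148 billion: reserves −$148B, deposits 0.
Discount-window loan $334 billion: reserves +$334B, deposits 0.
Totals: Δreserves = +$282B, Δdeposits = 0.
Δrequired reserves = 4% × 0 = 0.
Δexcess reserves = Δreserves − Δrequired = +$282B − (0) = +$282 billion.

+$282 billion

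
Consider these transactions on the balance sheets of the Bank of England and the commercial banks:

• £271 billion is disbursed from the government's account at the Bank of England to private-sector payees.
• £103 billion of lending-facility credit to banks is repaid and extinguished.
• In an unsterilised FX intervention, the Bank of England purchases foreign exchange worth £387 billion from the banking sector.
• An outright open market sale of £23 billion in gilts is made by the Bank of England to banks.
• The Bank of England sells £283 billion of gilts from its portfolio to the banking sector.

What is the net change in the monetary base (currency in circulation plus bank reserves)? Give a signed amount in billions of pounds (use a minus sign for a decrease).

+£249 billion

Bank of England balance sheet:
  Assets:      Securities −£306B, Loans to banks −£103B, Foreign assets +£387B
  Liabilities: Bank reserves +£249B, Government deposits −£271B
Commercial banking system:
  Assets:      Reserves at CB +£249B, Securities +£306B, Foreign assets −£387B
  Liabilities: Checkable deposits +£271B, Borrowings from CB −£103B
Monetary base = currency + reserves: 0 + (+£249B) = +£249 billion.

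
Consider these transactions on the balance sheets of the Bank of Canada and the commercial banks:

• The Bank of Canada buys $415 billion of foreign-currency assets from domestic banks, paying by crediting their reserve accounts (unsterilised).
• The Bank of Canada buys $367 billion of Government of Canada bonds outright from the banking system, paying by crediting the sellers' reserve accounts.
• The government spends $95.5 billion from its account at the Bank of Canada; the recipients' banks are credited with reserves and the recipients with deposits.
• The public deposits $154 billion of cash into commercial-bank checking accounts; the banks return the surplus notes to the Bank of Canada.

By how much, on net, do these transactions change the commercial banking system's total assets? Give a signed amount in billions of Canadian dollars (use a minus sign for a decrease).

+$249.5 billion

Bank of Canada balance sheet:
  Assets:      Securities +$367B, Foreign assets +$415B
  Liabilities: Bank reserves +$1031.5B, Currency in circulation −$154B, Government deposits −$95.5B
Commercial banking system:
  Assets:      Reserves at CB +$1031.5B, Securities −$367B, Foreign assets −$415B
  Liabilities: Checkable deposits +$249.5B
Change in total bank assets = +$249.5 billion.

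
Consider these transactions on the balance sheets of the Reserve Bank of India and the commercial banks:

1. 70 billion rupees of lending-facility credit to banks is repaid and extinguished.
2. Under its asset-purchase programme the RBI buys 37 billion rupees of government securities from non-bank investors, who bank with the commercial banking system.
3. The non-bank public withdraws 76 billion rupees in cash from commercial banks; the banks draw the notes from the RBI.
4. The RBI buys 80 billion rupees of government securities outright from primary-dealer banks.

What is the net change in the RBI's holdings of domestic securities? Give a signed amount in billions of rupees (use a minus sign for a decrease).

+117 billion

Discount-window repayment 70 billion rupees: the RBI's securities portfolio is untouched → 0.
Asset purchase (from non-banks) 37 billion rupees: securities added to the RBI's portfolio → +37B.
Currency withdrawal 76 billion rupees: the RBI's securities portfolio is untouched → 0.
OMO purchase (from banks) 80 billion rupees: securities added to the RBI's portfolio → +80B.
Net: 0 + 37 + 0 + 80 = +117 billion.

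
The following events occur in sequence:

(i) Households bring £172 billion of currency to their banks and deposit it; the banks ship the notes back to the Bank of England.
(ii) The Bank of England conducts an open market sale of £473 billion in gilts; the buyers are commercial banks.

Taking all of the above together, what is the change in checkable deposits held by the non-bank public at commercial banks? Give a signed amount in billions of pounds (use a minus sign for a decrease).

+£172 billion

Currency deposit £172 billion: non-bank counterparties' bank balances rise → +£172B.
OMO sale (to banks) £473 billion: the counterparty is a bank, so public deposits are unchanged → 0.
Net: 172 + 0 = +£172 billion.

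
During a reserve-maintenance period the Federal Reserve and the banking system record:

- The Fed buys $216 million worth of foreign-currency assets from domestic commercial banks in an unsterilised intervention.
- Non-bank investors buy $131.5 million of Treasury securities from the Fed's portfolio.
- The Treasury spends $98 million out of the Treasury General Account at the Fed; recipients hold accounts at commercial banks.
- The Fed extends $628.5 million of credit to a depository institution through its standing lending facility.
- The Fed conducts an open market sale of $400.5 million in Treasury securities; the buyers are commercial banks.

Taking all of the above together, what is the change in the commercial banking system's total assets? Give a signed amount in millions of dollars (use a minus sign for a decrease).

Fed balance sheet:
  Assets:      Securities −$532M, Loans to banks +$628.5M, Foreign assets +$216M
  Liabilities: Bank reserves +$410.5M, Government deposits −$98M
Commercial banking system:
  Assets:      Reserves at CB +$410.5M, Securities +$400.5M, Foreign assets −$216M
  Liabilities: Checkable deposits −$33.5M, Borrowings from CB +$628.5M
Change in total bank assets = +$595 million.

+$595 million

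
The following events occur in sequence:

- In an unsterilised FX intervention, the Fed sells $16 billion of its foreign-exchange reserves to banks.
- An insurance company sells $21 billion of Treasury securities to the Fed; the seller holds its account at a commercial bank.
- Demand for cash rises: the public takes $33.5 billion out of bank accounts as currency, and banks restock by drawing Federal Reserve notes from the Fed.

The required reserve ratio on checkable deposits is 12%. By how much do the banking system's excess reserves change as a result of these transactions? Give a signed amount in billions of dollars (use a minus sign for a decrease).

FX sale $16 billion: reserves −$16B, deposits 0.
Asset purchase (from non-banks) $21 billion: reserves +$21B, deposits +$21B.
Currency withdrawal $33.5 billion: reserves −$33.5B, deposits −$33.5B.
Totals: Δreserves = −$28.5B, Δdeposits = −$12.5B.
Δrequired reserves = 12% × −$12.5B = −$1.5B.
Δexcess reserves = Δreserves − Δrequired = −$28.5B − (−$1.5B) = -$27 billion.

-$27 billion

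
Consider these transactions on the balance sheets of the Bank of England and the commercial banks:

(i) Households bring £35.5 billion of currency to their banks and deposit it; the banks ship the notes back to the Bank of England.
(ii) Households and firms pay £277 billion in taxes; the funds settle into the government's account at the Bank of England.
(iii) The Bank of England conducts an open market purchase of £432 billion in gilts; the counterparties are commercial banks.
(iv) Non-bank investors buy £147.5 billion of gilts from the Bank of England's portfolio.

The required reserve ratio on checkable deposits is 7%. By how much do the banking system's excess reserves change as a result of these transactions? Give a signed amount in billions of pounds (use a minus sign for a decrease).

+£70.23 billion

Currency deposit £35.5 billion: reserves +£35.5B, deposits +£35.5B.
Government account inflow £277 billion: reserves −£277B, deposits −£277B.
OMO purchase (from banks) £432 billion: reserves +£432B, deposits 0.
Asset sale (to non-banks) £147.5 billion: reserves −£147.5B, deposits −£147.5B.
Totals: Δreserves = +£43B, Δdeposits = −£389B.
Δrequired reserves = 7% × −£389B = −£27.23B.
Δexcess reserves = Δreserves − Δrequired = +£43B − (−£27.23B) = +£70.23 billion.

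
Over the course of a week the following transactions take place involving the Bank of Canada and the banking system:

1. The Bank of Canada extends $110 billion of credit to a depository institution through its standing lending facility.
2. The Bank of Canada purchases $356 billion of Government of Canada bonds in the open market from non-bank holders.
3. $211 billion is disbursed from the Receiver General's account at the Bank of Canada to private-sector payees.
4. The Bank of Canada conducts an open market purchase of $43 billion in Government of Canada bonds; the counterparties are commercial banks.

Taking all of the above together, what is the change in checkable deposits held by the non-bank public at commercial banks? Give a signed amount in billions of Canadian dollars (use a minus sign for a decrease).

+$567 billion

Bank of Canada balance sheet:
  Assets:      Securities +$399B, Loans to banks +$110B
  Liabilities: Bank reserves +$720B, Government deposits −$211B
Commercial banking system:
  Assets:      Reserves at CB +$720B, Securities −$43B
  Liabilities: Checkable deposits +$567B, Borrowings from CB +$110B
So the change in checkable deposits held by the non-bank public at commercial banks is +$567 billion.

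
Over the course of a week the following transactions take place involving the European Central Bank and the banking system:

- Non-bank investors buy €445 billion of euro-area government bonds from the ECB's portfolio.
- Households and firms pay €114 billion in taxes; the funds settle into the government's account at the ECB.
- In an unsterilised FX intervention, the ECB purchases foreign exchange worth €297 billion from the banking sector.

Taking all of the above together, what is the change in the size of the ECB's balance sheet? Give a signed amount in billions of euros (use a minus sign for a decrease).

Asset sale (to non-banks) €445 billion: an ECB asset is shed → −€445B.
Government account inflow €114 billion: only the composition of liabilities changes → 0.
FX purchase €297 billion: an ECB asset is acquired → +€297B.
Net: −445 + 0 + 297 = -€148 billion.

-€148 billion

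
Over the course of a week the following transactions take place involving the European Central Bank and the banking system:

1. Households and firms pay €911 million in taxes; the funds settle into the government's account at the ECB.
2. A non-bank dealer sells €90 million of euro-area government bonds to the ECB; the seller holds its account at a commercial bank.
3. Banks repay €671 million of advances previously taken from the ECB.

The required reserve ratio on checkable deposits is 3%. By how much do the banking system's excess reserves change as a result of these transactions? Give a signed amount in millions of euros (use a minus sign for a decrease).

-€1467.37 million

Government account inflow €911 million: reserves −€911M, deposits −€911M.
Asset purchase (from non-banks) €90 million: reserves +€90M, deposits +€90M.
Discount-window repayment €671 million: reserves −€671M, deposits 0.
Totals: Δreserves = −€1492M, Δdeposits = −€821M.
Δrequired reserves = 3% × −€821M = −€24.63M.
Δexcess reserves = Δreserves − Δrequired = −€1492M − (−€24.63M) = -€1467.37 million.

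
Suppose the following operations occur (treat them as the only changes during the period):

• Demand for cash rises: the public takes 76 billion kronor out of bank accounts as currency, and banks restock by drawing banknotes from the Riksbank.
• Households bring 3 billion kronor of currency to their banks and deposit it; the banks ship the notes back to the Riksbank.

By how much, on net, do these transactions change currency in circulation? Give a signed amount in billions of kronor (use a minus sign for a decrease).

Currency withdrawal 76 billion kronor: notes leave the central bank → +76B.
Currency deposit 3 billion kronor: notes return to the central bank → −3B.
Net: 76 − 3 = +73 billion.

+73 billion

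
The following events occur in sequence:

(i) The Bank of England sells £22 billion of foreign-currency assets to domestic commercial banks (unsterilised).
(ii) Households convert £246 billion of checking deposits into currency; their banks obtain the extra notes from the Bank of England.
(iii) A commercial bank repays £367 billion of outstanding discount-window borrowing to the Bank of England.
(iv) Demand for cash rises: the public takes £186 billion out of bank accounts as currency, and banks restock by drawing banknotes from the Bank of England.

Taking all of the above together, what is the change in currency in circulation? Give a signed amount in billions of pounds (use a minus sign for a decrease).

+£432 billion

FX sale £22 billion: no currency enters or leaves circulation → 0.
Currency withdrawal £246 billion: notes leave the central bank → +£246B.
Discount-window repayment £367 billion: no currency enters or leaves circulation → 0.
Currency withdrawal £186 billion: notes leave the central bank → +£186B.
Net: 0 + 246 + 0 + 186 = +£432 billion.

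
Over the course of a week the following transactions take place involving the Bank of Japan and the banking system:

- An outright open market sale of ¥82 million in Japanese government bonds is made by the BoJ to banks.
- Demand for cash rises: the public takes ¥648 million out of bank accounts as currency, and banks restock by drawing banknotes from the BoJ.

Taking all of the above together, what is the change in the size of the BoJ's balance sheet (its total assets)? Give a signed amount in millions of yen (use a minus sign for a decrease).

-¥82 million

OMO sale (to banks) ¥82 million: a BoJ asset is shed → −¥82M.
Currency withdrawal ¥648 million: only the composition of liabilities changes → 0.
Net: −82 + 0 = -¥82 million.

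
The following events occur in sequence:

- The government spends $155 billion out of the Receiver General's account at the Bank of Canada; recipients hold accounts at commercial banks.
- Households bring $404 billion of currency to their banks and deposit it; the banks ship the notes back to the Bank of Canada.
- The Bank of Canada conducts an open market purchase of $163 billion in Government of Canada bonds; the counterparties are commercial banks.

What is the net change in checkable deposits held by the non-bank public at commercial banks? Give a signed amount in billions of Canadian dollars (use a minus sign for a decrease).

+$559 billion

Government spending $155 billion: non-bank counterparties' bank balances rise → +$155B.
Currency deposit $404 billion: non-bank counterparties' bank balances rise → +$404B.
OMO purchase (from banks) $163 billion: the counterparty is a bank, so public deposits are unchanged → 0.
Net: 155 + 404 + 0 = +$559 billion.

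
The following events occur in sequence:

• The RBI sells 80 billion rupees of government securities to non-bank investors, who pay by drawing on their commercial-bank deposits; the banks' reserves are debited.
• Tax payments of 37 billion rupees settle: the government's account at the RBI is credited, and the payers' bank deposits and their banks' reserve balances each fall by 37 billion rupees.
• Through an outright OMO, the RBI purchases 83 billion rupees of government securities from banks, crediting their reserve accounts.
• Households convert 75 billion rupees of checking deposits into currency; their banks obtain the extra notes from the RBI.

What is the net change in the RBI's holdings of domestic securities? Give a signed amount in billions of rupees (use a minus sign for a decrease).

+3 billion

Asset sale (to non-banks) 80 billion rupees: securities removed from the RBI's portfolio → −80B.
Government account inflow 37 billion rupees: the RBI's securities portfolio is untouched → 0.
OMO purchase (from banks) 83 billion rupees: securities added to the RBI's portfolio → +83B.
Currency withdrawal 75 billion rupees: the RBI's securities portfolio is untouched → 0.
Net: −80 + 0 + 83 + 0 = +3 billion.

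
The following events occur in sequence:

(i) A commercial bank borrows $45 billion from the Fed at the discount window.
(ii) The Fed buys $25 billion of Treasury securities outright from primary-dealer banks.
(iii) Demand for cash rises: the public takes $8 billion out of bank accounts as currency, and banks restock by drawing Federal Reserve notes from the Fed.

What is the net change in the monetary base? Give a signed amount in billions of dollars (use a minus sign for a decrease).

Fed balance sheet:
  Assets:      Securities +$25B, Loans to banks +$45B
  Liabilities: Bank reserves +$62B, Currency in circulation +$8B
Monetary base = currency + reserves: +$8B + (+$62B) = +$70 billion.

+$70 billion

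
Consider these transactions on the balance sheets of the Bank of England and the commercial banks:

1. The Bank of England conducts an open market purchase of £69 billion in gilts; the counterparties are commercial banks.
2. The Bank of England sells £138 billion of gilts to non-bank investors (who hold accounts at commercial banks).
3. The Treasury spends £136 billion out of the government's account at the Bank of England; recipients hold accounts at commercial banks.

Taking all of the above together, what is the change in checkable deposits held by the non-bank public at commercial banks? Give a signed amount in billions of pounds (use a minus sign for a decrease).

OMO purchase (from banks) £69 billion: the counterparty is a bank, so public deposits are unchanged → 0.
Asset sale (to non-banks) £138 billion: non-bank counterparties' bank balances fall → −£138B.
Government spending £136 billion: non-bank counterparties' bank balances rise → +£136B.
Net: 0 − 138 + 136 = -£2 billion.

-£2 billion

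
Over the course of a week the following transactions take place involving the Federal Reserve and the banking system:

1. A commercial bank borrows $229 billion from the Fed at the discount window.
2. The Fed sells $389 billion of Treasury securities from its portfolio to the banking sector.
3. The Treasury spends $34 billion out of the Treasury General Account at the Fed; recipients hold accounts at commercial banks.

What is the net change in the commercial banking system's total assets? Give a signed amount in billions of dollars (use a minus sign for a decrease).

Discount-window loan $229 billion: bank balance sheets expand → +$229B.
OMO sale (to banks) $389 billion: just an asset swap on bank balance sheets → 0.
Government spending $34 billion: bank balance sheets expand → +$34B.
Net: 229 + 0 + 34 = +$263 billion.

+$263 billion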